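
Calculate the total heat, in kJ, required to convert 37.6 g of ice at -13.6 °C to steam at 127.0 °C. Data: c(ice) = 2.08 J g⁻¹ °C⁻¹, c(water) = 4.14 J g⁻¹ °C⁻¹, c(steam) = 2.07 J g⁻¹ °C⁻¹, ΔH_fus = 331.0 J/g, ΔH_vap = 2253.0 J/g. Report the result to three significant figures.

q1 (heat ice -13.6→0.0 °C): 37.6 × 2.08 × 13.6 = 1064 J
q2 (melt at 0 °C): 37.6 × 331.0 = 12446 J
q3 (heat water 0.0→100.0 °C): 37.6 × 4.14 × 100.0 = 15566 J
q4 (vaporize at 100 °C): 37.6 × 2253.0 = 84713 J
q5 (heat steam 100.0→127.0 °C): 37.6 × 2.07 × 27.0 = 2101 J
Total: 1064 + 12446 + 15566 + 84713 + 2101 = 115890 J = 116 kJ

q = 116 kJ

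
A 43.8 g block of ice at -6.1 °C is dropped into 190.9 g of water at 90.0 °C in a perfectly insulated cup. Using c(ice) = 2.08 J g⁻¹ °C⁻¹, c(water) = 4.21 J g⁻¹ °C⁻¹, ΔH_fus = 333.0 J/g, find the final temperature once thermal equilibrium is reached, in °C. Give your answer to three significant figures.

Heat to bring ice to 0 °C and melt it: q₁ = 43.8×2.08×6.1 + 43.8×333.0 = 15141 J
Heat the water can supply cooling to 0 °C: 190.9×4.21×90.0 = 72332.0 J > q₁, so all ice melts.
Energy balance: 190.9×4.21×(90.0 − T) = 15141 + 43.8×4.21×(T − 0)
803.689(90.0 − T) = 15141 + 184.398 T
72332.0 − 15141 = 988.087 T
T = 57191.0 / 988.087 = 57.88 °C

T_f = 57.9 °C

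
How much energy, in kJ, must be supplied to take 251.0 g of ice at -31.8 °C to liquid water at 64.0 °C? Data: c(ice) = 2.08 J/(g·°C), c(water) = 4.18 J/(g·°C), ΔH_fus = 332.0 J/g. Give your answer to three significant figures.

q = 167 kJ

q1 (heat ice -31.8→0.0 °C): 251.0 × 2.08 × 31.8 = 16602 J
q2 (melt at 0 °C): 251.0 × 332.0 = 83332 J
q3 (heat water 0.0→64.0 °C): 251.0 × 4.18 × 64.0 = 67148 J
Total: 16602 + 83332 + 67148 = 167082 J = 167 kJ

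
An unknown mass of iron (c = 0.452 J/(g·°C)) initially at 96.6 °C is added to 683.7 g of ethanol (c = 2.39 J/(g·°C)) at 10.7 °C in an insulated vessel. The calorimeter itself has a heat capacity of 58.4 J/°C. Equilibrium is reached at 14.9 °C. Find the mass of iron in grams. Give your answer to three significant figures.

q_gained = (683.7 × 2.39 + 58.4) × (14.9 − 10.7) = 7108 J
q_lost = m × 0.452 × (96.6 − 14.9) = 36.9284 m
m = 7108 / 36.9284 = 192 g

m = 192 g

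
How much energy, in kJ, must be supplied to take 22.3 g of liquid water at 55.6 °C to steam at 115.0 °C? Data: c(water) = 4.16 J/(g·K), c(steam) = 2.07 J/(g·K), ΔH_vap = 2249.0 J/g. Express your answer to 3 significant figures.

q1 (heat water 55.6→100.0 °C): 22.3 × 4.16 × 44.4 = 4119 J
q2 (vaporize at 100 °C): 22.3 × 2249.0 = 50153 J
q3 (heat steam 100.0→115.0 °C): 22.3 × 2.07 × 15.0 = 692 J
Total: 4119 + 50153 + 692 = 54964 J = 55.0 kJ

q = 55.0 kJ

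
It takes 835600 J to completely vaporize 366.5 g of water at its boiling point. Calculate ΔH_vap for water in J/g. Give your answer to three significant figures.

ΔH_vap = 2280 J/g

ΔH_vap = q / m = 835600 / 366.5 = 2280 J/g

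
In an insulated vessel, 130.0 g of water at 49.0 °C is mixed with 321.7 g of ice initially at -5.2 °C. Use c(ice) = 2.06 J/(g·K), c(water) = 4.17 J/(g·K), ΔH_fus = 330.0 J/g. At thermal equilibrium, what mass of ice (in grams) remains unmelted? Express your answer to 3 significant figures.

Heat to warm all ice to 0 °C: 321.7×2.06×5.2 = 3446.1 J
Heat released by water cooling to 0 °C: 130.0×4.17×49.0 = 26563 J
26563 J < 3446.1 + 321.7×330.0 = 109607.1 J, so not all ice melts; final T = 0 °C.
Heat left for melting: 26563 − 3446.1 = 23116.9 J
Mass melted = 23116.9 / 330.0 = 70.05 g
Ice remaining = 321.7 − 70.05 = 251.65 g

m_ice remaining = 252 g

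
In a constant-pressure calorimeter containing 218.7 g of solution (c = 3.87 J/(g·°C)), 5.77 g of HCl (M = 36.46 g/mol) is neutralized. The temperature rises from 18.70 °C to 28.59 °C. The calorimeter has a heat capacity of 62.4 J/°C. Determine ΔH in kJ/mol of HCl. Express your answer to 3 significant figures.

ΔH = -56.8 kJ/mol

|ΔT| = |28.59 − 18.70| = 9.89 °C
|q_surr| = (218.7 × 3.87 + 62.4) × 9.89 = 908.769 × 9.89 = 8988 J
n(HCl) = 5.77 / 36.46 = 0.1583 mol
Temperature rose, so q_rxn = −|q_surr| = -8.988 kJ
ΔH = q_rxn / n = -56.78 kJ/mol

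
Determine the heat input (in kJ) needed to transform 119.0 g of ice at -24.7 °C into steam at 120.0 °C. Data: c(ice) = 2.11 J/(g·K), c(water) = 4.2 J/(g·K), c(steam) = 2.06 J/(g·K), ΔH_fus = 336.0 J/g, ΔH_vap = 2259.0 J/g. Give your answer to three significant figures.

q = 370 kJ

q1 (heat ice -24.7→0.0 °C): 119.0 × 2.11 × 24.7 = 6202 J
q2 (melt at 0 °C): 119.0 × 336.0 = 39984 J
q3 (heat water 0.0→100.0 °C): 119.0 × 4.2 × 100.0 = 49980 J
q4 (vaporize at 100 °C): 119.0 × 2259.0 = 268821 J
q5 (heat steam 100.0→120.0 °C): 119.0 × 2.06 × 20.0 = 4903 J
Total: 6202 + 39984 + 49980 + 268821 + 4903 = 369890 J = 370 kJ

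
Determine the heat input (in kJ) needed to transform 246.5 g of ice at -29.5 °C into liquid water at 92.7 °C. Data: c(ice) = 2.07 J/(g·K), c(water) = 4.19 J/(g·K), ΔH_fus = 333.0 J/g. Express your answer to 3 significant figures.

q = 193 kJ

q1 (heat ice -29.5→0.0 °C): 246.5 × 2.07 × 29.5 = 15053 J
q2 (melt at 0 °C): 246.5 × 333.0 = 82085 J
q3 (heat water 0.0→92.7 °C): 246.5 × 4.19 × 92.7 = 95744 J
Total: 15053 + 82085 + 95744 = 192882 J = 193 kJ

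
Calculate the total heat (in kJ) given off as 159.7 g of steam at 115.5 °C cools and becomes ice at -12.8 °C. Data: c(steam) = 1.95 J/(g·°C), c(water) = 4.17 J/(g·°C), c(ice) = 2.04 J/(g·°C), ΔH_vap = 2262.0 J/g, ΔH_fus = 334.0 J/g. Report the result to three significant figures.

q1 (cool steam 115.5→100 °C): 159.7 × 1.95 × 15.5 = 4827 J
q2 (condense at 100 °C): 159.7 × 2262.0 = 361241 J
q3 (cool water 100→0 °C): 159.7 × 4.17 × 100.0 = 66595 J
q4 (freeze at 0 °C): 159.7 × 334.0 = 53340 J
q5 (cool ice 0→-12.8 °C): 159.7 × 2.04 × 12.8 = 4170 J
Total: 4827 + 361241 + 66595 + 53340 + 4170 = 490173 J = 490 kJ

q = 490 kJ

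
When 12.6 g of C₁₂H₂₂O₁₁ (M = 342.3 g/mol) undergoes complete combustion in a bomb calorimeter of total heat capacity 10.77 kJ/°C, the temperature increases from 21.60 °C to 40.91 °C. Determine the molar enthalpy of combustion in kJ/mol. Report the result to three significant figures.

ΔH = -5650 kJ/mol

ΔT = 40.91 − 21.60 = 19.31 °C
q_cal = C_cal × ΔT = 10.77 × 19.31 = 207.9687 kJ
n = 12.6 / 342.3 = 0.03681 mol
q_rxn = −q_cal = -207.9687 kJ
ΔH = -207.9687 / 0.03681 = -5650 kJ/mol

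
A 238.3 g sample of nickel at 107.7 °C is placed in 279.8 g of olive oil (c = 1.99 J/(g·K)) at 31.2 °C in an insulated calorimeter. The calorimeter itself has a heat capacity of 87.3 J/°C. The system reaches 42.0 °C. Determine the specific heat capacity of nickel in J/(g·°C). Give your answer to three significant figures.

q_gained = (279.8 × 1.99 + 87.3) × (42.0 − 31.2) = 6956 J
q_lost = 238.3 × c × (107.7 − 42.0) = 15656.31 c
Set equal: c = 6956 / 15656.31 = 0.444 J/(g·°C)

c = 0.444 J/(g·°C)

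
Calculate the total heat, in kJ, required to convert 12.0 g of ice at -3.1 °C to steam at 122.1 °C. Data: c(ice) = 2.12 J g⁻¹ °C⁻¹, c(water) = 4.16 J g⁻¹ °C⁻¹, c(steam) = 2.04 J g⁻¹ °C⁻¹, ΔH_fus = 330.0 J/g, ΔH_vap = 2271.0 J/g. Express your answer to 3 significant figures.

q = 36.8 kJ

q1 (heat ice -3.1→0.0 °C): 12.0 × 2.12 × 3.1 = 79 J
q2 (melt at 0 °C): 12.0 × 330.0 = 3960 J
q3 (heat water 0.0→100.0 °C): 12.0 × 4.16 × 100.0 = 4992 J
q4 (vaporize at 100 °C): 12.0 × 2271.0 = 27252 J
q5 (heat steam 100.0→122.1 °C): 12.0 × 2.04 × 22.1 = 541 J
Total: 79 + 3960 + 4992 + 27252 + 541 = 36824 J = 36.8 kJ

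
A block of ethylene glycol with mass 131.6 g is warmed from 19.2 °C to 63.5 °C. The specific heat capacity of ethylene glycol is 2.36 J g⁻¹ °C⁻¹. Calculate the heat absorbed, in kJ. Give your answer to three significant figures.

q = m c ΔT = 131.6 × 2.36 × (63.5 − 19.2)
q = 131.6 × 2.36 × 44.3 = 13760 J = 13.8 kJ

q = 13.8 kJ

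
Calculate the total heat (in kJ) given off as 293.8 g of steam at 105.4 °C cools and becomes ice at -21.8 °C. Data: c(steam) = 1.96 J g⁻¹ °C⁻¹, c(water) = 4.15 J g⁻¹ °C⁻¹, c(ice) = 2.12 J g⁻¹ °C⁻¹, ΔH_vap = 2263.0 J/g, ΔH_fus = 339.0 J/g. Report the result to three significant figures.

q1 (cool steam 105.4→100 °C): 293.8 × 1.96 × 5.4 = 3110 J
q2 (condense at 100 °C): 293.8 × 2263.0 = 664869 J
q3 (cool water 100→0 °C): 293.8 × 4.15 × 100.0 = 121927 J
q4 (freeze at 0 °C): 293.8 × 339.0 = 99598 J
q5 (cool ice 0→-21.8 °C): 293.8 × 2.12 × 21.8 = 13578 J
Total: 3110 + 664869 + 121927 + 99598 + 13578 = 903082 J = 903 kJ

q = 903 kJ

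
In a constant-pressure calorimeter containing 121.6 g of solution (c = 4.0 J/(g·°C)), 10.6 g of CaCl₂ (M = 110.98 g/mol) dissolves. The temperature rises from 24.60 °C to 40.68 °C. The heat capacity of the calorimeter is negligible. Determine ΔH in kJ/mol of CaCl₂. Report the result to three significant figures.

|ΔT| = |40.68 − 24.60| = 16.08 °C
|q_surr| = (121.6 × 4.0) × 16.08 = 486.4 × 16.08 = 7821 J
n(CaCl₂) = 10.6 / 110.98 = 0.09551 mol
Temperature rose, so q_rxn = −|q_surr| = -7.821 kJ
ΔH = q_rxn / n = -81.89 kJ/mol

ΔH = -81.9 kJ/mol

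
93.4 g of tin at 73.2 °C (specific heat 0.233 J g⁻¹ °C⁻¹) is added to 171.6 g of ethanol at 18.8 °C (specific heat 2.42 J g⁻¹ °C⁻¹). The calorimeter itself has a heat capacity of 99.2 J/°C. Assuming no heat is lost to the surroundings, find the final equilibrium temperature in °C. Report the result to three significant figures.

T_f = 21.0 °C

Heat lost by tin = heat gained by ethanol + calorimeter.
(93.4)(0.233)(73.2 − T) = [(171.6)(2.42) + 99.2](T − 18.8)
21.7622 (73.2 − T) = 514.472 (T − 18.8)
1593.0 − 21.7622 T = 514.472 T − 9672.1
11265.1 = 536.2342 T
T = 21.01 °C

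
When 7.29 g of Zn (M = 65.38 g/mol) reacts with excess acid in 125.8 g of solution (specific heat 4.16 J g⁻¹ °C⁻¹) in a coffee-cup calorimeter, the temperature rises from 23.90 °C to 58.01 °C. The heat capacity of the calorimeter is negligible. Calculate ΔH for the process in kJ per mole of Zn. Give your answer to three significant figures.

|ΔT| = |58.01 − 23.90| = 34.11 °C
|q_surr| = (125.8 × 4.16) × 34.11 = 523.328 × 34.11 = 17850 J
n(Zn) = 7.29 / 65.38 = 0.1115 mol
Temperature rose, so q_rxn = −|q_surr| = -17.85 kJ
ΔH = q_rxn / n = -160.1 kJ/mol

ΔH = -160 kJ/mol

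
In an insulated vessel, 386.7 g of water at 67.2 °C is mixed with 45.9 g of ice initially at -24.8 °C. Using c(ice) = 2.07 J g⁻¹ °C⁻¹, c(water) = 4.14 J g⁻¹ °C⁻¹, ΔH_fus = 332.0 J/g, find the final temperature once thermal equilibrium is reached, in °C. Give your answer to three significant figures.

Heat to bring ice to 0 °C and melt it: q₁ = 45.9×2.07×24.8 + 45.9×332.0 = 17595 J
Heat the water can supply cooling to 0 °C: 386.7×4.14×67.2 = 107583 J > q₁, so all ice melts.
Energy balance: 386.7×4.14×(67.2 − T) = 17595 + 45.9×4.14×(T − 0)
1600.938(67.2 − T) = 17595 + 190.026 T
107583 − 17595 = 1790.964 T
T = 89988 / 1790.964 = 50.246 °C

T_f = 50.2 °C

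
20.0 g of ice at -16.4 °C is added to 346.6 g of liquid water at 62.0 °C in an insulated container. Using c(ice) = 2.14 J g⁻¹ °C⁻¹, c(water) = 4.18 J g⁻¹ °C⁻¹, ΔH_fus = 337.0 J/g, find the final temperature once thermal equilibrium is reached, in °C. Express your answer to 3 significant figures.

T_f = 53.8 °C

Heat to bring ice to 0 °C and melt it: q₁ = 20.0×2.14×16.4 + 20.0×337.0 = 7441.9 J
Heat the water can supply cooling to 0 °C: 346.6×4.18×62.0 = 89824.9 J > q₁, so all ice melts.
Energy balance: 346.6×4.18×(62.0 − T) = 7441.9 + 20.0×4.18×(T − 0)
1448.788(62.0 − T) = 7441.9 + 83.6 T
89824.9 − 7441.9 = 1532.388 T
T = 82383.0 / 1532.388 = 53.76 °C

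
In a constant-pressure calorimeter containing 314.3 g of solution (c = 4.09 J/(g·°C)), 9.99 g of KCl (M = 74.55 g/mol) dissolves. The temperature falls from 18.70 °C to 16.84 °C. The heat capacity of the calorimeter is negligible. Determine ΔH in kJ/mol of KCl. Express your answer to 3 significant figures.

ΔH = 17.8 kJ/mol

|ΔT| = |16.84 − 18.70| = 1.86 °C
|q_surr| = (314.3 × 4.09) × 1.86 = 1285.487 × 1.86 = 2391 J
n(KCl) = 9.99 / 74.55 = 0.1340 mol
Temperature fell, so q_rxn = +|q_surr| = 2.391 kJ
ΔH = q_rxn / n = 17.84 kJ/mol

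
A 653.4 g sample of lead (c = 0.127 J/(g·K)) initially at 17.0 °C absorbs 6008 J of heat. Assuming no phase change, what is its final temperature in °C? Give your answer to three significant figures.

T_f = 89.4 °C

ΔT = q / (m c) = 6008 / (653.4 × 0.127) = 72.40 °C
T_f = 17.0 + 72.40 = 89.40 °C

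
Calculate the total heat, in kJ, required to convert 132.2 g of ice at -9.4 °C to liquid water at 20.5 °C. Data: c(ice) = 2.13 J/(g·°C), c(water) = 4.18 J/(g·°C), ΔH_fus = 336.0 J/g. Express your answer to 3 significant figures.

q = 58.4 kJ

q1 (heat ice -9.4→0.0 °C): 132.2 × 2.13 × 9.4 = 2647 J
q2 (melt at 0 °C): 132.2 × 336.0 = 44419 J
q3 (heat water 0.0→20.5 °C): 132.2 × 4.18 × 20.5 = 11328 J
Total: 2647 + 44419 + 11328 = 58394 J = 58.4 kJ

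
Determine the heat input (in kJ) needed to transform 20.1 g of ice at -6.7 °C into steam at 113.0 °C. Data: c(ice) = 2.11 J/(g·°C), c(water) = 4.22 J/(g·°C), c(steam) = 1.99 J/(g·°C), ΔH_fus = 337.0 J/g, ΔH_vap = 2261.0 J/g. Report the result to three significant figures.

q1 (heat ice -6.7→0.0 °C): 20.1 × 2.11 × 6.7 = 284 J
q2 (melt at 0 °C): 20.1 × 337.0 = 6774 J
q3 (heat water 0.0→100.0 °C): 20.1 × 4.22 × 100.0 = 8482 J
q4 (vaporize at 100 °C): 20.1 × 2261.0 = 45446 J
q5 (heat steam 100.0→113.0 °C): 20.1 × 1.99 × 13.0 = 520 J
Total: 284 + 6774 + 8482 + 45446 + 520 = 61506 J = 61.5 kJ

q = 61.5 kJ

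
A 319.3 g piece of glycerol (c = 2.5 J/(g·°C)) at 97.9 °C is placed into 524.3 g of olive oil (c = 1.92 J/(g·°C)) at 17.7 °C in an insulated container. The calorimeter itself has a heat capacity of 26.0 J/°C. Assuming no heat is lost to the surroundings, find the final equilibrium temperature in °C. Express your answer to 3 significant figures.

T_f = 52.7 °C

Heat lost by glycerol = heat gained by olive oil + calorimeter.
(319.3)(2.5)(97.9 − T) = [(524.3)(1.92) + 26.0](T − 17.7)
798.25 (97.9 − T) = 1032.656 (T − 17.7)
78149 − 798.25 T = 1032.656 T − 18278
96427 = 1830.906 T
T = 52.67 °C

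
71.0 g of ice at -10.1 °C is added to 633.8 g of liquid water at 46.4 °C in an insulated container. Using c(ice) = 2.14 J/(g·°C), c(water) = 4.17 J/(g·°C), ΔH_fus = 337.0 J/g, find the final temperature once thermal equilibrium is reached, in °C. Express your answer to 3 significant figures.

T_f = 33.1 °C

Heat to bring ice to 0 °C and melt it: q₁ = 71.0×2.14×10.1 + 71.0×337.0 = 25462 J
Heat the water can supply cooling to 0 °C: 633.8×4.17×46.4 = 122633 J > q₁, so all ice melts.
Energy balance: 633.8×4.17×(46.4 − T) = 25462 + 71.0×4.17×(T − 0)
2642.946(46.4 − T) = 25462 + 296.07 T
122633 − 25462 = 2939.016 T
T = 97171 / 2939.016 = 33.06 °C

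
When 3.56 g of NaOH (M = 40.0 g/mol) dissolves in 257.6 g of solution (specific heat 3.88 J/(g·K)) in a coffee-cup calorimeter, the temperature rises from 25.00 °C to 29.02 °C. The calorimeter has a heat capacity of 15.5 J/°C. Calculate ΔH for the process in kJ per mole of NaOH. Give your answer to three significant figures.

ΔH = -45.8 kJ/mol

|ΔT| = |29.02 − 25.00| = 4.02 °C
|q_surr| = (257.6 × 3.88 + 15.5) × 4.02 = 1014.988 × 4.02 = 4080 J
n(NaOH) = 3.56 / 40.0 = 0.08900 mol
Temperature rose, so q_rxn = −|q_surr| = -4.080 kJ
ΔH = q_rxn / n = -45.84 kJ/mol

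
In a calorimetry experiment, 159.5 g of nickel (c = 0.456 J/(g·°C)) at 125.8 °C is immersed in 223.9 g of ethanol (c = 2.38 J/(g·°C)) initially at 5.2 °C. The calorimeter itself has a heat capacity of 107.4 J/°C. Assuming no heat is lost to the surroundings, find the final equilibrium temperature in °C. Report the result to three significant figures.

Heat lost by nickel = heat gained by ethanol + calorimeter.
(159.5)(0.456)(125.8 − T) = [(223.9)(2.38) + 107.4](T − 5.2)
72.732 (125.8 − T) = 640.282 (T − 5.2)
9149.7 − 72.732 T = 640.282 T − 3329.5
12479.2 = 713.014 T
T = 17.50 °C

T_f = 17.5 °C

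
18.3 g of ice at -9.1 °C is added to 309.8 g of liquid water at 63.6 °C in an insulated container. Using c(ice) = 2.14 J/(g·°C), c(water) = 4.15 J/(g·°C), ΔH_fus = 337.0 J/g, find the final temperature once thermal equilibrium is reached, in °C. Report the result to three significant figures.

T_f = 55.3 °C

Heat to bring ice to 0 °C and melt it: q₁ = 18.3×2.14×9.1 + 18.3×337.0 = 6523.5 J
Heat the water can supply cooling to 0 °C: 309.8×4.15×63.6 = 81768.6 J > q₁, so all ice melts.
Energy balance: 309.8×4.15×(63.6 − T) = 6523.5 + 18.3×4.15×(T − 0)
1285.67(63.6 − T) = 6523.5 + 75.945 T
81768.6 − 6523.5 = 1361.615 T
T = 75245.1 / 1361.615 = 55.26 °C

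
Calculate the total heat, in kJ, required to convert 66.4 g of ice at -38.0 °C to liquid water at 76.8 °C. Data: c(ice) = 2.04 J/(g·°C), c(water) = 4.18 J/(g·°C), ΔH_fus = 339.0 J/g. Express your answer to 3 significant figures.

q1 (heat ice -38.0→0.0 °C): 66.4 × 2.04 × 38.0 = 5147 J
q2 (melt at 0 °C): 66.4 × 339.0 = 22510 J
q3 (heat water 0.0→76.8 °C): 66.4 × 4.18 × 76.8 = 21316 J
Total: 5147 + 22510 + 21316 = 48973 J = 49.0 kJ

q = 49.0 kJ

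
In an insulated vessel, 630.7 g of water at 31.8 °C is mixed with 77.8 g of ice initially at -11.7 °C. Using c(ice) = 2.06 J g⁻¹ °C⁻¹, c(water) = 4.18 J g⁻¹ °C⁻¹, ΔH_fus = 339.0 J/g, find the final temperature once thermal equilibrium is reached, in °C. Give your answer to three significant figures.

Heat to bring ice to 0 °C and melt it: q₁ = 77.8×2.06×11.7 + 77.8×339.0 = 28249 J
Heat the water can supply cooling to 0 °C: 630.7×4.18×31.8 = 83835.2 J > q₁, so all ice melts.
Energy balance: 630.7×4.18×(31.8 − T) = 28249 + 77.8×4.18×(T − 0)
2636.326(31.8 − T) = 28249 + 325.204 T
83835.2 − 28249 = 2961.530 T
T = 55586.2 / 2961.530 = 18.77 °C

T_f = 18.8 °C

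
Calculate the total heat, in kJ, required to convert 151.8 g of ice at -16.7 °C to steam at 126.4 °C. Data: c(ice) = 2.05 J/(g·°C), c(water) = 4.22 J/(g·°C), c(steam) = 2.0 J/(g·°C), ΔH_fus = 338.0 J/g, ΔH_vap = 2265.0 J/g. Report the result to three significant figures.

q = 472 kJ

q1 (heat ice -16.7→0.0 °C): 151.8 × 2.05 × 16.7 = 5197 J
q2 (melt at 0 °C): 151.8 × 338.0 = 51308 J
q3 (heat water 0.0→100.0 °C): 151.8 × 4.22 × 100.0 = 64060 J
q4 (vaporize at 100 °C): 151.8 × 2265.0 = 343827 J
q5 (heat steam 100.0→126.4 °C): 151.8 × 2.0 × 26.4 = 8015 J
Total: 5197 + 51308 + 64060 + 343827 + 8015 = 472407 J = 472 kJ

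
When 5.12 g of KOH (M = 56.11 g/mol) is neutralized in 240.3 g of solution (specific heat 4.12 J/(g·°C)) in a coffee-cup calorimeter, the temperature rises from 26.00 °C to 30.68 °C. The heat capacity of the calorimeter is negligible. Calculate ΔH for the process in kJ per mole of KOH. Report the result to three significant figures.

|ΔT| = |30.68 − 26.00| = 4.68 °C
|q_surr| = (240.3 × 4.12) × 4.68 = 990.036 × 4.68 = 4633 J
n(KOH) = 5.12 / 56.11 = 0.09125 mol
Temperature rose, so q_rxn = −|q_surr| = -4.633 kJ
ΔH = q_rxn / n = -50.77 kJ/mol

ΔH = -50.8 kJ/mol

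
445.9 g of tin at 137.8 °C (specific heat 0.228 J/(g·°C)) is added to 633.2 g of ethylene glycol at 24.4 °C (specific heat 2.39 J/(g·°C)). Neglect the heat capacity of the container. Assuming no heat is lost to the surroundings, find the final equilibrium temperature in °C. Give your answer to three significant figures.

Heat lost by tin = heat gained by ethylene glycol.
(445.9)(0.228)(137.8 − T) = (633.2)(2.39)(T − 24.4)
101.6652 (137.8 − T) = 1513.348 (T − 24.4)
14009 − 101.6652 T = 1513.348 T − 36926
50935 = 1615.0132 T
T = 31.54 °C

T_f = 31.5 °C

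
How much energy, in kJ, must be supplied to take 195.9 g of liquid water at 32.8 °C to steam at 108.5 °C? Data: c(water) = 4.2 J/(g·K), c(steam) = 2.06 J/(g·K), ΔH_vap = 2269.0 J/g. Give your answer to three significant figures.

q1 (heat water 32.8→100.0 °C): 195.9 × 4.2 × 67.2 = 55291 J
q2 (vaporize at 100 °C): 195.9 × 2269.0 = 444497 J
q3 (heat steam 100.0→108.5 °C): 195.9 × 2.06 × 8.5 = 3430 J
Total: 55291 + 444497 + 3430 = 503218 J = 503 kJ

q = 503 kJ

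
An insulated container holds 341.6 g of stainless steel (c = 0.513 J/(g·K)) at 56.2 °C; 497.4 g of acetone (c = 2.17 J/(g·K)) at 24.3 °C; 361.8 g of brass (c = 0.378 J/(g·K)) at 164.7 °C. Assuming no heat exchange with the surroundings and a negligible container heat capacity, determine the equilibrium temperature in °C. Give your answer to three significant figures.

Σ mᵢcᵢ(T − Tᵢ) = 0  ⇒  T = Σ mᵢcᵢTᵢ / Σ mᵢcᵢ
Σ mᵢcᵢ = 341.6×0.513 + 497.4×2.17 + 361.8×0.378 = 1391.3592
Σ mᵢcᵢTᵢ = 175.2408×56.2 + 1079.358×24.3 + 136.7604×164.7 = 58601
T = 58601 / 1391.3592 = 42.12 °C

T_f = 42.1 °C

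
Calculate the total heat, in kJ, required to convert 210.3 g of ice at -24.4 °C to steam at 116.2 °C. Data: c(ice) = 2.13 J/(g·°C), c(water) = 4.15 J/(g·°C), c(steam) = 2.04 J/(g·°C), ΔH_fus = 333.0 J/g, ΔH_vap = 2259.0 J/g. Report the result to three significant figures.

q = 650 kJ

q1 (heat ice -24.4→0.0 °C): 210.3 × 2.13 × 24.4 = 10930 J
q2 (melt at 0 °C): 210.3 × 333.0 = 70030 J
q3 (heat water 0.0→100.0 °C): 210.3 × 4.15 × 100.0 = 87275 J
q4 (vaporize at 100 °C): 210.3 × 2259.0 = 475068 J
q5 (heat steam 100.0→116.2 °C): 210.3 × 2.04 × 16.2 = 6950 J
Total: 10930 + 70030 + 87275 + 475068 + 6950 = 650253 J = 650 kJ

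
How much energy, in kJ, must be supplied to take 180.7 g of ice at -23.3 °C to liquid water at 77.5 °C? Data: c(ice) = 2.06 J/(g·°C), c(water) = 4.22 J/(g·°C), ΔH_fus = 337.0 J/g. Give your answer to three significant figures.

q1 (heat ice -23.3→0.0 °C): 180.7 × 2.06 × 23.3 = 8673 J
q2 (melt at 0 °C): 180.7 × 337.0 = 60896 J
q3 (heat water 0.0→77.5 °C): 180.7 × 4.22 × 77.5 = 59098 J
Total: 8673 + 60896 + 59098 = 128667 J = 129 kJ

q = 129 kJ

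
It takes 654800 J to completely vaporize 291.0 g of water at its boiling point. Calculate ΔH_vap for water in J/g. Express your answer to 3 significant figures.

ΔH_vap = 2250 J/g

ΔH_vap = q / m = 654800 / 291.0 = 2250 J/g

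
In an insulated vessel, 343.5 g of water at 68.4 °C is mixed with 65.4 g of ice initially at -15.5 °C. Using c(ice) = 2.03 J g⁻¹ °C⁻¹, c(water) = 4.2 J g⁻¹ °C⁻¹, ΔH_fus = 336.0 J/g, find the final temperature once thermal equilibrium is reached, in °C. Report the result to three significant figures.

T_f = 43.5 °C

Heat to bring ice to 0 °C and melt it: q₁ = 65.4×2.03×15.5 + 65.4×336.0 = 24032 J
Heat the water can supply cooling to 0 °C: 343.5×4.2×68.4 = 98680.7 J > q₁, so all ice melts.
Energy balance: 343.5×4.2×(68.4 − T) = 24032 + 65.4×4.2×(T − 0)
1442.7(68.4 − T) = 24032 + 274.68 T
98680.7 − 24032 = 1717.38 T
T = 74648.7 / 1717.38 = 43.47 °C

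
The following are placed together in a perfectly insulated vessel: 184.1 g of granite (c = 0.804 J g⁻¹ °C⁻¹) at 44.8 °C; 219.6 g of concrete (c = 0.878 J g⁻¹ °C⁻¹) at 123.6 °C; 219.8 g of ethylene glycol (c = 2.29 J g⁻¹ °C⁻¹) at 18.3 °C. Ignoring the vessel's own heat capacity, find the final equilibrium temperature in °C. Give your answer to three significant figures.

T_f = 47.0 °C

Σ mᵢcᵢ(T − Tᵢ) = 0  ⇒  T = Σ mᵢcᵢTᵢ / Σ mᵢcᵢ
Σ mᵢcᵢ = 184.1×0.804 + 219.6×0.878 + 219.8×2.29 = 844.1672
Σ mᵢcᵢTᵢ = 148.0164×44.8 + 192.8088×123.6 + 503.342×18.3 = 39673
T = 39673 / 844.1672 = 47.00 °C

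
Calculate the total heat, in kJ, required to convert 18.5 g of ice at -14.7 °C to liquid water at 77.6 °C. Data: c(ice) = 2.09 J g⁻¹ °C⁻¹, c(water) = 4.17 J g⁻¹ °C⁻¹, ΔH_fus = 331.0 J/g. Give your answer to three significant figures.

q = 12.7 kJ

q1 (heat ice -14.7→0.0 °C): 18.5 × 2.09 × 14.7 = 568 J
q2 (melt at 0 °C): 18.5 × 331.0 = 6124 J
q3 (heat water 0.0→77.6 °C): 18.5 × 4.17 × 77.6 = 5986 J
Total: 568 + 6124 + 5986 = 12678 J = 12.7 kJ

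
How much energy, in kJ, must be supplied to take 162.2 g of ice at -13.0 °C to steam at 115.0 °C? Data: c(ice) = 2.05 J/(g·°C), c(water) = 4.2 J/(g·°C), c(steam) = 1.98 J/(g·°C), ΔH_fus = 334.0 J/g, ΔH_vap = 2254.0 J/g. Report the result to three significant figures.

q1 (heat ice -13.0→0.0 °C): 162.2 × 2.05 × 13.0 = 4323 J
q2 (melt at 0 °C): 162.2 × 334.0 = 54175 J
q3 (heat water 0.0→100.0 °C): 162.2 × 4.2 × 100.0 = 68124 J
q4 (vaporize at 100 °C): 162.2 × 2254.0 = 365599 J
q5 (heat steam 100.0→115.0 °C): 162.2 × 1.98 × 15.0 = 4817 J
Total: 4323 + 54175 + 68124 + 365599 + 4817 = 497038 J = 497 kJ

q = 497 kJ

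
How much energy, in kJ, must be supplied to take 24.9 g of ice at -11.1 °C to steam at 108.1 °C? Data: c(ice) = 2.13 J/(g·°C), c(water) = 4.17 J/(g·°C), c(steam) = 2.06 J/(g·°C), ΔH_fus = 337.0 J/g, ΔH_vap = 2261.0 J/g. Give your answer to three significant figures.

q = 76.1 kJ

q1 (heat ice -11.1→0.0 °C): 24.9 × 2.13 × 11.1 = 589 J
q2 (melt at 0 °C): 24.9 × 337.0 = 8391 J
q3 (heat water 0.0→100.0 °C): 24.9 × 4.17 × 100.0 = 10383 J
q4 (vaporize at 100 °C): 24.9 × 2261.0 = 56299 J
q5 (heat steam 100.0→108.1 °C): 24.9 × 2.06 × 8.1 = 415 J
Total: 589 + 8391 + 10383 + 56299 + 415 = 76077 J = 76.1 kJ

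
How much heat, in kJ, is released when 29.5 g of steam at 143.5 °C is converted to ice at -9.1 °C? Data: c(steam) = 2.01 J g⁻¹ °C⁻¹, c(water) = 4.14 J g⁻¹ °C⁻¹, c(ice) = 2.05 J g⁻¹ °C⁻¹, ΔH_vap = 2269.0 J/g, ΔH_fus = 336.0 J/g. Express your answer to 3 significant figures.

q1 (cool steam 143.5→100 °C): 29.5 × 2.01 × 43.5 = 2579 J
q2 (condense at 100 °C): 29.5 × 2269.0 = 66936 J
q3 (cool water 100→0 °C): 29.5 × 4.14 × 100.0 = 12213 J
q4 (freeze at 0 °C): 29.5 × 336.0 = 9912 J
q5 (cool ice 0→-9.1 °C): 29.5 × 2.05 × 9.1 = 550 J
Total: 2579 + 66936 + 12213 + 9912 + 550 = 92190 J = 92.2 kJ

q = 92.2 kJ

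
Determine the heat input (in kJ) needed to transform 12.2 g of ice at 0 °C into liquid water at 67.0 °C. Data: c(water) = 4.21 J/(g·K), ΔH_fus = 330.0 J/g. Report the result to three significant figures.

q = 7.47 kJ

q1 (melt at 0 °C): 12.2 × 330.0 = 4026 J
q2 (heat water 0.0→67.0 °C): 12.2 × 4.21 × 67.0 = 3441 J
Total: 4026 + 3441 = 7467 J = 7.47 kJ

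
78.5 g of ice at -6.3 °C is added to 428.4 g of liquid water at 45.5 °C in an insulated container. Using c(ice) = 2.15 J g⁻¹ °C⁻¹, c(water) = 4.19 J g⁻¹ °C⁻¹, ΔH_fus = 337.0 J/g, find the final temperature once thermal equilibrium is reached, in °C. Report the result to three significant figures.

T_f = 25.5 °C

Heat to bring ice to 0 °C and melt it: q₁ = 78.5×2.15×6.3 + 78.5×337.0 = 27518 J
Heat the water can supply cooling to 0 °C: 428.4×4.19×45.5 = 81672.3 J > q₁, so all ice melts.
Energy balance: 428.4×4.19×(45.5 − T) = 27518 + 78.5×4.19×(T − 0)
1794.996(45.5 − T) = 27518 + 328.915 T
81672.3 − 27518 = 2123.911 T
T = 54154.3 / 2123.911 = 25.50 °C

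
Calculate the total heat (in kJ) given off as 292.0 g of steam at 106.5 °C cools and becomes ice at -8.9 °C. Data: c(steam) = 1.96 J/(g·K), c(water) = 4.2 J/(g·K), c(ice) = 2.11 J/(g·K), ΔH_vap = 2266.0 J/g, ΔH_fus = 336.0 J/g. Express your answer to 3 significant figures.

q = 892 kJ

q1 (cool steam 106.5→100 °C): 292.0 × 1.96 × 6.5 = 3720 J
q2 (condense at 100 °C): 292.0 × 2266.0 = 661672 J
q3 (cool water 100→0 °C): 292.0 × 4.2 × 100.0 = 122640 J
q4 (freeze at 0 °C): 292.0 × 336.0 = 98112 J
q5 (cool ice 0→-8.9 °C): 292.0 × 2.11 × 8.9 = 5483 J
Total: 3720 + 661672 + 122640 + 98112 + 5483 = 891627 J = 892 kJ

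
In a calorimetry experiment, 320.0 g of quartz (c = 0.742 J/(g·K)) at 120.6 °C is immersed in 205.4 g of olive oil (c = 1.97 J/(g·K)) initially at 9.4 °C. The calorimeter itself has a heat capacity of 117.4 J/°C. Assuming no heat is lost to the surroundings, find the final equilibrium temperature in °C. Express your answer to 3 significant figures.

T_f = 44.2 °C

Heat lost by quartz = heat gained by olive oil + calorimeter.
(320.0)(0.742)(120.6 − T) = [(205.4)(1.97) + 117.4](T − 9.4)
237.44 (120.6 − T) = 522.038 (T − 9.4)
28635 − 237.44 T = 522.038 T − 4907.2
33542.2 = 759.478 T
T = 44.16 °C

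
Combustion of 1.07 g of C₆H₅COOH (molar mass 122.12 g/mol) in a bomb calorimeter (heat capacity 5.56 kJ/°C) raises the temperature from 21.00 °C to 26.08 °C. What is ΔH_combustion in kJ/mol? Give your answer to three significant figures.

ΔT = 26.08 − 21.00 = 5.08 °C
q_cal = C_cal × ΔT = 5.56 × 5.08 = 28.2448 kJ
n = 1.07 / 122.12 = 0.008762 mol
q_rxn = −q_cal = -28.2448 kJ
ΔH = -28.2448 / 0.008762 = -3224 kJ/mol

ΔH = -3220 kJ/mol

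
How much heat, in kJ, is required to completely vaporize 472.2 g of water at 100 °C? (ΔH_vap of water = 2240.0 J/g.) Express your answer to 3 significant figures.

q = m × ΔH_vap = 472.2 × 2240.0 = 1058000 J = 1060 kJ

q = 1060 kJ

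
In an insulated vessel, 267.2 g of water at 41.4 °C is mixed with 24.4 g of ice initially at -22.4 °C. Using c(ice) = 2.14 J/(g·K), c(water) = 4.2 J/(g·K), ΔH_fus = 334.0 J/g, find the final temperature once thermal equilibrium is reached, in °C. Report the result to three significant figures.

Heat to bring ice to 0 °C and melt it: q₁ = 24.4×2.14×22.4 + 24.4×334.0 = 9319.2 J
Heat the water can supply cooling to 0 °C: 267.2×4.2×41.4 = 46460.7 J > q₁, so all ice melts.
Energy balance: 267.2×4.2×(41.4 − T) = 9319.2 + 24.4×4.2×(T − 0)
1122.24(41.4 − T) = 9319.2 + 102.48 T
46460.7 − 9319.2 = 1224.72 T
T = 37141.5 / 1224.72 = 30.33 °C

T_f = 30.3 °C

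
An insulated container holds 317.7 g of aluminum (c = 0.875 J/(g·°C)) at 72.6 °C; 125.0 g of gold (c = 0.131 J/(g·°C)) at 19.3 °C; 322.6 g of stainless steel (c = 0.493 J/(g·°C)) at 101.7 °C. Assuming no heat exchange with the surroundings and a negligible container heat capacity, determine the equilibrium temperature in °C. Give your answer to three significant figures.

T_f = 80.9 °C

Σ mᵢcᵢ(T − Tᵢ) = 0  ⇒  T = Σ mᵢcᵢTᵢ / Σ mᵢcᵢ
Σ mᵢcᵢ = 317.7×0.875 + 125.0×0.131 + 322.6×0.493 = 453.4043
Σ mᵢcᵢTᵢ = 277.9875×72.6 + 16.375×19.3 + 159.0418×101.7 = 36672
T = 36672 / 453.4043 = 80.88 °C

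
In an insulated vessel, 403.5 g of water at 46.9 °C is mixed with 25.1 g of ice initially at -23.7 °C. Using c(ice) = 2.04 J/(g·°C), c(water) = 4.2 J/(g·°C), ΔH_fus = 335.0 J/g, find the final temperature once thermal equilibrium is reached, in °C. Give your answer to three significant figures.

T_f = 38.8 °C

Heat to bring ice to 0 °C and melt it: q₁ = 25.1×2.04×23.7 + 25.1×335.0 = 9622.0 J
Heat the water can supply cooling to 0 °C: 403.5×4.2×46.9 = 79481.4 J > q₁, so all ice melts.
Energy balance: 403.5×4.2×(46.9 − T) = 9622.0 + 25.1×4.2×(T − 0)
1694.7(46.9 − T) = 9622.0 + 105.42 T
79481.4 − 9622.0 = 1800.12 T
T = 69859.4 / 1800.12 = 38.81 °C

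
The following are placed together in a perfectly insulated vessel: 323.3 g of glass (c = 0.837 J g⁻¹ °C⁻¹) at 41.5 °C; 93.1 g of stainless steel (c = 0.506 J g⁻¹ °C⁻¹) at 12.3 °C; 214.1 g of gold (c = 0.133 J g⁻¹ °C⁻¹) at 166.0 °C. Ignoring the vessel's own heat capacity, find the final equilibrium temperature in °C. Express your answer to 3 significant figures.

Σ mᵢcᵢ(T − Tᵢ) = 0  ⇒  T = Σ mᵢcᵢTᵢ / Σ mᵢcᵢ
Σ mᵢcᵢ = 323.3×0.837 + 93.1×0.506 + 214.1×0.133 = 346.1860
Σ mᵢcᵢTᵢ = 270.6021×41.5 + 47.1086×12.3 + 28.4753×166.0 = 16536
T = 16536 / 346.1860 = 47.77 °C

T_f = 47.8 °C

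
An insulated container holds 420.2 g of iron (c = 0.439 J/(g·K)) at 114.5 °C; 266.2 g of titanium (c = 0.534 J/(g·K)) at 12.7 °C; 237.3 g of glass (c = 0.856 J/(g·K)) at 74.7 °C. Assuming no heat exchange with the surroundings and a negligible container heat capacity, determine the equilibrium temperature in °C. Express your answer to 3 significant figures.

T_f = 71.9 °C

Σ mᵢcᵢ(T − Tᵢ) = 0  ⇒  T = Σ mᵢcᵢTᵢ / Σ mᵢcᵢ
Σ mᵢcᵢ = 420.2×0.439 + 266.2×0.534 + 237.3×0.856 = 529.7474
Σ mᵢcᵢTᵢ = 184.4678×114.5 + 142.1508×12.7 + 203.1288×74.7 = 38101
T = 38101 / 529.7474 = 71.92 °C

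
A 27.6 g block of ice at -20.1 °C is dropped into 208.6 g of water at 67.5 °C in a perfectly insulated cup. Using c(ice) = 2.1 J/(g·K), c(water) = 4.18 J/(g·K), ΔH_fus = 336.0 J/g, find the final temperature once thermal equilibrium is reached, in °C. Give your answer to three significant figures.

T_f = 49.0 °C

Heat to bring ice to 0 °C and melt it: q₁ = 27.6×2.1×20.1 + 27.6×336.0 = 10439 J
Heat the water can supply cooling to 0 °C: 208.6×4.18×67.5 = 58856.5 J > q₁, so all ice melts.
Energy balance: 208.6×4.18×(67.5 − T) = 10439 + 27.6×4.18×(T − 0)
871.948(67.5 − T) = 10439 + 115.368 T
58856.5 − 10439 = 987.316 T
T = 48417.5 / 987.316 = 49.04 °C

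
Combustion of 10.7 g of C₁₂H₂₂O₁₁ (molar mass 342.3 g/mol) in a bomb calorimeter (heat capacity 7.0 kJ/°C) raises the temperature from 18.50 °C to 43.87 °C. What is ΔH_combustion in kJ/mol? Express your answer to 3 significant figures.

ΔT = 43.87 − 18.50 = 25.37 °C
q_cal = C_cal × ΔT = 7.0 × 25.37 = 177.59 kJ
n = 10.7 / 342.3 = 0.03126 mol
q_rxn = −q_cal = -177.59 kJ
ΔH = -177.59 / 0.03126 = -5681 kJ/mol

ΔH = -5680 kJ/mol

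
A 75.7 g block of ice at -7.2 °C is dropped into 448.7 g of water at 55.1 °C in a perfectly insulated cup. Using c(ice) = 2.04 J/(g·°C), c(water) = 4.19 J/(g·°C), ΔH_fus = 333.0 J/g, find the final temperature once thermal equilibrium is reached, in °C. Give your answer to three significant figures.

T_f = 35.2 °C

Heat to bring ice to 0 °C and melt it: q₁ = 75.7×2.04×7.2 + 75.7×333.0 = 26320 J
Heat the water can supply cooling to 0 °C: 448.7×4.19×55.1 = 103591 J > q₁, so all ice melts.
Energy balance: 448.7×4.19×(55.1 − T) = 26320 + 75.7×4.19×(T − 0)
1880.053(55.1 − T) = 26320 + 317.183 T
103591 − 26320 = 2197.236 T
T = 77271 / 2197.236 = 35.17 °C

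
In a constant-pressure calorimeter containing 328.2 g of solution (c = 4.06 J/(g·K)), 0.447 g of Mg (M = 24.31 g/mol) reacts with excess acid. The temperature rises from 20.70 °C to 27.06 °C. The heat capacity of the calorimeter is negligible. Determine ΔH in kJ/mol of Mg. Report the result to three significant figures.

|ΔT| = |27.06 − 20.70| = 6.36 °C
|q_surr| = (328.2 × 4.06) × 6.36 = 1332.492 × 6.36 = 8475 J
n(Mg) = 0.447 / 24.31 = 0.01839 mol
Temperature rose, so q_rxn = −|q_surr| = -8.475 kJ
ΔH = q_rxn / n = -460.8 kJ/mol

ΔH = -461 kJ/mol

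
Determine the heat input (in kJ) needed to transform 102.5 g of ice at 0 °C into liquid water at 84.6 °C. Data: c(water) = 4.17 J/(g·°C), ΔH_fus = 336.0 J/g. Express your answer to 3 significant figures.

q = 70.6 kJ

q1 (melt at 0 °C): 102.5 × 336.0 = 34440 J
q2 (heat water 0.0→84.6 °C): 102.5 × 4.17 × 84.6 = 36160 J
Total: 34440 + 36160 = 70600 J = 70.6 kJ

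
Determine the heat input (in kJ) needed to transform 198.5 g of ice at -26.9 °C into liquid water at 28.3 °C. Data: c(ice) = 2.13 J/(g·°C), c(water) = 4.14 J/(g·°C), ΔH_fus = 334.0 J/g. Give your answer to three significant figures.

q1 (heat ice -26.9→0.0 °C): 198.5 × 2.13 × 26.9 = 11373 J
q2 (melt at 0 °C): 198.5 × 334.0 = 66299 J
q3 (heat water 0.0→28.3 °C): 198.5 × 4.14 × 28.3 = 23257 J
Total: 11373 + 66299 + 23257 = 100929 J = 101 kJ

q = 101 kJ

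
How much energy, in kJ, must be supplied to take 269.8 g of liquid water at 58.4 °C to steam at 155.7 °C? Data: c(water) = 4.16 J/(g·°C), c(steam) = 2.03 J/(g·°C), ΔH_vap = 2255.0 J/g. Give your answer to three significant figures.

q1 (heat water 58.4→100.0 °C): 269.8 × 4.16 × 41.6 = 46691 J
q2 (vaporize at 100 °C): 269.8 × 2255.0 = 608399 J
q3 (heat steam 100.0→155.7 °C): 269.8 × 2.03 × 55.7 = 30507 J
Total: 46691 + 608399 + 30507 = 685597 J = 686 kJ

q = 686 kJ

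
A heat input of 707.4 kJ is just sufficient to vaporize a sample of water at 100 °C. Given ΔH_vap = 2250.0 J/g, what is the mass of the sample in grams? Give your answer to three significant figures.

m = 314 g

m = q / ΔH_vap = 707400 J / 2250.0 J/g = 314 g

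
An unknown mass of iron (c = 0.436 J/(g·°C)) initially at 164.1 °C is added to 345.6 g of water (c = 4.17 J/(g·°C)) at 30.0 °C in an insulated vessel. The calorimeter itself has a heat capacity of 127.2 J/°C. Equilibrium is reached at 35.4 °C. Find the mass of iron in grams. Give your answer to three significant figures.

q_gained = (345.6 × 4.17 + 127.2) × (35.4 − 30.0) = 8469 J
q_lost = m × 0.436 × (164.1 − 35.4) = 56.1132 m
m = 8469 / 56.1132 = 151 g

m = 151 g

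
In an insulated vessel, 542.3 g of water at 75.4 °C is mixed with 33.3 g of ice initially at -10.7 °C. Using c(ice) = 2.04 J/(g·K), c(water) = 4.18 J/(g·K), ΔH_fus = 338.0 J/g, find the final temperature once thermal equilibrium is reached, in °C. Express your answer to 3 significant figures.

Heat to bring ice to 0 °C and melt it: q₁ = 33.3×2.04×10.7 + 33.3×338.0 = 11982 J
Heat the water can supply cooling to 0 °C: 542.3×4.18×75.4 = 170918 J > q₁, so all ice melts.
Energy balance: 542.3×4.18×(75.4 − T) = 11982 + 33.3×4.18×(T − 0)
2266.814(75.4 − T) = 11982 + 139.194 T
170918 − 11982 = 2406.008 T
T = 158936 / 2406.008 = 66.06 °C

T_f = 66.1 °C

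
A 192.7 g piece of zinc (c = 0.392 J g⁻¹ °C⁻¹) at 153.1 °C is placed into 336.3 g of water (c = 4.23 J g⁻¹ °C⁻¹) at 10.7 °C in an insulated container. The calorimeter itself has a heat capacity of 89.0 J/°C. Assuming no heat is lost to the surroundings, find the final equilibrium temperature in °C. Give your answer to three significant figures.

T_f = 17.5 °C

Heat lost by zinc = heat gained by water + calorimeter.
(192.7)(0.392)(153.1 − T) = [(336.3)(4.23) + 89.0](T − 10.7)
75.5384 (153.1 − T) = 1511.549 (T − 10.7)
11565 − 75.5384 T = 1511.549 T − 16174
27739 = 1587.0874 T
T = 17.48 °C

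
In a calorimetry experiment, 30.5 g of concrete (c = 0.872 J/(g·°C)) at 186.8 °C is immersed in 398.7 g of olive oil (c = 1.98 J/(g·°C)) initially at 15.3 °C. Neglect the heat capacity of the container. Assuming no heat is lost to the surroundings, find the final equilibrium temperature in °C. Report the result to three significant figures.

T_f = 20.9 °C

Heat lost by concrete = heat gained by olive oil.
(30.5)(0.872)(186.8 − T) = (398.7)(1.98)(T − 15.3)
26.596 (186.8 − T) = 789.426 (T − 15.3)
4968.1 − 26.596 T = 789.426 T − 12078
17046.1 = 816.022 T
T = 20.89 °C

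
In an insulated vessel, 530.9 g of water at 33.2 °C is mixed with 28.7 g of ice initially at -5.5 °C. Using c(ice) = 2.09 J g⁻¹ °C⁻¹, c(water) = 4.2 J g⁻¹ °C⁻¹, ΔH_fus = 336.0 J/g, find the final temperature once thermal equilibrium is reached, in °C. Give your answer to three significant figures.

Heat to bring ice to 0 °C and melt it: q₁ = 28.7×2.09×5.5 + 28.7×336.0 = 9973.1 J
Heat the water can supply cooling to 0 °C: 530.9×4.2×33.2 = 74028.7 J > q₁, so all ice melts.
Energy balance: 530.9×4.2×(33.2 − T) = 9973.1 + 28.7×4.2×(T − 0)
2229.78(33.2 − T) = 9973.1 + 120.54 T
74028.7 − 9973.1 = 2350.32 T
T = 64055.6 / 2350.32 = 27.25 °C

T_f = 27.3 °C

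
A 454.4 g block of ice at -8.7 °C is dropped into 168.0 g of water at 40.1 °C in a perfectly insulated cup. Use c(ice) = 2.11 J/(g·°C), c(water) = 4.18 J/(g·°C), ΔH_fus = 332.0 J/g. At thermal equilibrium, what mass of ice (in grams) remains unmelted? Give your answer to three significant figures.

m_ice remaining = 395 g

Heat to warm all ice to 0 °C: 454.4×2.11×8.7 = 8341.4 J
Heat released by water cooling to 0 °C: 168.0×4.18×40.1 = 28160 J
28160 J < 8341.4 + 454.4×332.0 = 159202.2 J, so not all ice melts; final T = 0 °C.
Heat left for melting: 28160 − 8341.4 = 19818.6 J
Mass melted = 19818.6 / 332.0 = 59.69 g
Ice remaining = 454.4 − 59.69 = 394.71 g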